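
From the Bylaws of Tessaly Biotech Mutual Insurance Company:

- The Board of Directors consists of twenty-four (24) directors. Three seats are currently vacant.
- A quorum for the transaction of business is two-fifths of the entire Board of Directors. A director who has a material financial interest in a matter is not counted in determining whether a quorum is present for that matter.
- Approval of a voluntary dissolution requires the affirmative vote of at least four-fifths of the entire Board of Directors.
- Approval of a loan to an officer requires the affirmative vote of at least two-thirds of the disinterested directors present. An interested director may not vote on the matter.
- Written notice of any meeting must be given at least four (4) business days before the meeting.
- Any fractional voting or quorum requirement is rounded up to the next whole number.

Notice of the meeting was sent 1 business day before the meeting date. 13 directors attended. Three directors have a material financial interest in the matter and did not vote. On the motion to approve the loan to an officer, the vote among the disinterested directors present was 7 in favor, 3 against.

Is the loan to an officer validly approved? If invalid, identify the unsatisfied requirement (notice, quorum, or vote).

Notice: 1 business day given; 4 required (1 < 4). Not satisfied.
Quorum: 13 present, but the 3 interested directors do not count, leaving 10. Quorum is 10. Satisfied.
Vote: the loan to an officer requires two-thirds of the disinterested directors present (13 − 3 = 10). 2/3 of 10 = 6.67, rounded up to 7, so 7 affirmative votes are needed; 7 voted in favor. Satisfied.

Invalid — notice requirement not satisfied.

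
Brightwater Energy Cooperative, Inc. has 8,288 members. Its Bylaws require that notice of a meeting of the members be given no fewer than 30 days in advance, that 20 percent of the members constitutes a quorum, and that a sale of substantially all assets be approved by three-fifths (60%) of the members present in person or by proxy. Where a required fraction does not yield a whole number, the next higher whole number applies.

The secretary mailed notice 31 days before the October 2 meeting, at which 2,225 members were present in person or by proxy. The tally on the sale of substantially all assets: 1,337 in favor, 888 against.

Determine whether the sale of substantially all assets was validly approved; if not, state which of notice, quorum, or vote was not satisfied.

Notice: 31 days given; 30 required. Satisfied.
Quorum: 20% of 8,288 = 1,657.60, rounded up to 1,658; 2,225 present. Satisfied.
Vote: requires three-fifths of those present (2,225); 3/5 of 2225 = 1335, so 1,335 needed; 1,337 in favor. Satisfied.

Valid — all requirements satisfied.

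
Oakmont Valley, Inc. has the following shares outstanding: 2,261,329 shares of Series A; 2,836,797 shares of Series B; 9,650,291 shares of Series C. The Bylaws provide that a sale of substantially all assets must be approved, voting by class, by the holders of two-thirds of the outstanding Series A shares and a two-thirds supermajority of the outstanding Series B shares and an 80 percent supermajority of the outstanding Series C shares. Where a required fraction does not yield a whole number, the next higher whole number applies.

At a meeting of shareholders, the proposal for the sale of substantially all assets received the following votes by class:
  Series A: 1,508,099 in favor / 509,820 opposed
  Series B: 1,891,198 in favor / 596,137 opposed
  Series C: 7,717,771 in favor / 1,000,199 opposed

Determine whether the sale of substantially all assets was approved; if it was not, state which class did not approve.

Series A: 2/3 of 2261329 = 1507552.67, rounded up to 1507553; 1,507,553 required, 1,508,099 in favor — approved.
Series B: 2/3 of 2836797 = 1891198; 1,891,198 required, 1,891,198 in favor — approved.
Series C: 4/5 of 9650291 = 7720232.80, rounded up to 7720233; 7,720,233 required, 7,717,771 in favor — not approved.

Not approved — the Series C shares did not give the required vote.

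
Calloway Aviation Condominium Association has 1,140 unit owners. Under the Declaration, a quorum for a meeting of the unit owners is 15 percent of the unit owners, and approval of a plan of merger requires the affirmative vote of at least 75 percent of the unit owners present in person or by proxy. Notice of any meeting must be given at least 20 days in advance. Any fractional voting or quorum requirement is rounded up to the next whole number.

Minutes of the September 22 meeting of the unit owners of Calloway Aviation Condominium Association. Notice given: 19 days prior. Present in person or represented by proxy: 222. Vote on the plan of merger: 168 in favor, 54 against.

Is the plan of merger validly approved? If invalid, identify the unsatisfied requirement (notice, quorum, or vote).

Notice: 19 days given; 20 required. Not satisfied.
Quorum: 15% of 1,140 = 171; 222 present. Satisfied.
Vote: requires three-fourths of those present (222); 3/4 of 222 = 166.50, rounded up to 167, so 167 needed; 168 in favor. Satisfied.

Invalid — notice requirement not satisfied.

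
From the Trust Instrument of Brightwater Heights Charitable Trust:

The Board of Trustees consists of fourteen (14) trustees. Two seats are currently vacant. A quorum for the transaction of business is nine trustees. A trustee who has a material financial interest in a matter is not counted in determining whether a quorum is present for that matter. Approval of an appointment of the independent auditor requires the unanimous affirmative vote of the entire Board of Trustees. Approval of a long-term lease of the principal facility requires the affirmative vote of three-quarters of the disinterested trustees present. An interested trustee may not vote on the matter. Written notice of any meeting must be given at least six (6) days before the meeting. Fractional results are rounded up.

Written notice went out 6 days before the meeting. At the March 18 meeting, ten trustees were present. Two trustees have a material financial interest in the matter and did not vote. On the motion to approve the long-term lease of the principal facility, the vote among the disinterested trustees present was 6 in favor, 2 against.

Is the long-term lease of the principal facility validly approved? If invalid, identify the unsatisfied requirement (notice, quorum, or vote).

Notice: 6 days given; 6 required (6 ≥ 6). Satisfied.
Quorum: 10 present, but the 2 interested trustees do not count, leaving 8. Quorum is 9. Not satisfied.
Vote: the long-term lease of the principal facility requires three-fourths of the disinterested trustees present (10 − 2 = 8). 3/4 of 8 = 6, so 6 affirmative votes are needed; 6 voted in favor. Satisfied. (Moot — without a quorum no business can be validly transacted.)

Invalid — quorum requirement not satisfied.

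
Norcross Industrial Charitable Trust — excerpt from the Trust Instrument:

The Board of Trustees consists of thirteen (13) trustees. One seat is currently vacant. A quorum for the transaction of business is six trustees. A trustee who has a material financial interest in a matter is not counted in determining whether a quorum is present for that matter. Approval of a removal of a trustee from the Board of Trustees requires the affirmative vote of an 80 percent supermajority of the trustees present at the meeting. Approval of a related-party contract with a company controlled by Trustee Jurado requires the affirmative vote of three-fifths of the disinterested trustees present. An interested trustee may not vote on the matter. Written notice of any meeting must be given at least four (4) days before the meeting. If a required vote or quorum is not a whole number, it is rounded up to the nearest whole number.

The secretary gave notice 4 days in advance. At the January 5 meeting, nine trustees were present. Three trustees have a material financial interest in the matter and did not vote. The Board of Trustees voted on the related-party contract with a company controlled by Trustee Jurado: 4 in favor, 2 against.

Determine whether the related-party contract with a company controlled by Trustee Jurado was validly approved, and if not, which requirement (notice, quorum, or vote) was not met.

Notice: 4 days given; 4 required (4 ≥ 4). Satisfied.
Quorum: 9 present, but the 3 interested trustees do not count, leaving 6. Quorum is 6. Satisfied.
Vote: the related-party contract with a company controlled by Trustee Jurado requires three-fifths of the disinterested trustees present (9 − 3 = 6). 3/5 of 6 = 3.60, rounded up to 4, so 4 affirmative votes are needed; 4 voted in favor. Satisfied.

Valid — all requirements satisfied.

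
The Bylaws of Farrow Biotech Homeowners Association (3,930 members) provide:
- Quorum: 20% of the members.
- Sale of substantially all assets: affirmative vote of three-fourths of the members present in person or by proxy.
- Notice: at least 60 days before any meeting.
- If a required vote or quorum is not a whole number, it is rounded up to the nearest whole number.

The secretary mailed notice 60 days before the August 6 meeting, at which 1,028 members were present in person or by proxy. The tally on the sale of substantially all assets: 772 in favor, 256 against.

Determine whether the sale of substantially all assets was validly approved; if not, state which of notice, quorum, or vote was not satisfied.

Valid — all requirements satisfied.

Notice: 60 days given; 60 required. Satisfied.
Quorum: 20% of 3,930 = 786; 1,028 present. Satisfied.
Vote: requires three-fourths of those present (1,028); 3/4 of 1028 = 771, so 771 needed; 772 in favor. Satisfied.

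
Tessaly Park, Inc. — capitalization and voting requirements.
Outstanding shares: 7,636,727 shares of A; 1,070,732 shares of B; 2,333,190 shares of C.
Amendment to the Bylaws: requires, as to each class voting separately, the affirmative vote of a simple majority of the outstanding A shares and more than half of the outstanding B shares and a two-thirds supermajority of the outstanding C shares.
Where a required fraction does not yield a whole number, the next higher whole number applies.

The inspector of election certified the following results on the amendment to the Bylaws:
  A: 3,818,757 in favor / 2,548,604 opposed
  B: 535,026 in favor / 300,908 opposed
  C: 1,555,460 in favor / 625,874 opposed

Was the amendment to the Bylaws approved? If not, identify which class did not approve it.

A: a majority of 7636727 is 3818364; 3,818,364 required, 3,818,757 in favor — approved.
B: a majority of 1070732 is 535367; 535,367 required, 535,026 in favor — not approved.
C: 2/3 of 2333190 = 1555460; 1,555,460 required, 1,555,460 in favor — approved.

Not approved — the B shares did not give the required vote.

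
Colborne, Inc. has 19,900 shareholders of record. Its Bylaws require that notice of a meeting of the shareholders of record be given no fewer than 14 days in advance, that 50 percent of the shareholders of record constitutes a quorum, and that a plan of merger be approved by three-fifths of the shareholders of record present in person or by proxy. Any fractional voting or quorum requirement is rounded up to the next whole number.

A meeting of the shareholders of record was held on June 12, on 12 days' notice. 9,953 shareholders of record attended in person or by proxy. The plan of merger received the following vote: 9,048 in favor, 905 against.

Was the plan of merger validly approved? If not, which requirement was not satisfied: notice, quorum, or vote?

Notice: 12 days given; 14 required. Not satisfied.
Quorum: 50% of 19,900 = 9,950; 9,953 present. Satisfied.
Vote: requires three-fifths of those present (9,953); 3/5 of 9953 = 5971.80, rounded up to 5972, so 5,972 needed; 9,048 in favor. Satisfied.

Invalid — notice requirement not satisfied.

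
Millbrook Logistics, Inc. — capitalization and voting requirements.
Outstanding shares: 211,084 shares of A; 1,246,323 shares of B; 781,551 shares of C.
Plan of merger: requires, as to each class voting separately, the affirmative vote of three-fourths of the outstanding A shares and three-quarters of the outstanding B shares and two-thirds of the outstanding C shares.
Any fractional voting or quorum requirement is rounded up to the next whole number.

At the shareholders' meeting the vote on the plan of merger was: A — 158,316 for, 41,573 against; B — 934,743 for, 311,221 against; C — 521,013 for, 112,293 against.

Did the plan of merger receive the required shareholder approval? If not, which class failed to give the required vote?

Not approved — the C shares did not give the required vote.

A: 3/4 of 211084 = 158313; 158,313 required, 158,316 in favor — approved.
B: 3/4 of 1246323 = 934742.25, rounded up to 934743; 934,743 required, 934,743 in favor — approved.
C: 2/3 of 781551 = 521034; 521,034 required, 521,013 in favor — not approved.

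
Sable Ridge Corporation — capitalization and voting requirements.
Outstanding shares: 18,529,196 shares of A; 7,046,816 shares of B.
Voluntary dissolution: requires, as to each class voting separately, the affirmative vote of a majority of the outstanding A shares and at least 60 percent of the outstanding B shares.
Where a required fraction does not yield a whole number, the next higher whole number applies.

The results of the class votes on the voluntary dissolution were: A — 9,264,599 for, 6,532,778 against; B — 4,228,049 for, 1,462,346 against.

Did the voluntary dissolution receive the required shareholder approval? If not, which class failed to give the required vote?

Not approved — the B shares did not give the required vote.

A: a majority of 18529196 is 9264599; 9,264,599 required, 9,264,599 in favor — approved.
B: 3/5 of 7046816 = 4228089.60, rounded up to 4228090; 4,228,090 required, 4,228,049 in favor — not approved.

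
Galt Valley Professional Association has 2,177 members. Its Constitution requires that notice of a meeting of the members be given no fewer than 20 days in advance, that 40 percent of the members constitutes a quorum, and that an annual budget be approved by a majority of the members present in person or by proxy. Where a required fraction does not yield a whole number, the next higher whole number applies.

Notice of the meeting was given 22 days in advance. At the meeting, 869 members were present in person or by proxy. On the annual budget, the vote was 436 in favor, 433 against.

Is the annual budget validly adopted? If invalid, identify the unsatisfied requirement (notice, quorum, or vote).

Invalid — quorum requirement not satisfied.

Notice: 22 days given; 20 required. Satisfied.
Quorum: 40% of 2,177 = 870.80, rounded up to 871; 869 present. Not satisfied.
Vote: requires a majority of those present (869); a majority of 869 is 435, so 435 needed; 436 in favor. Satisfied.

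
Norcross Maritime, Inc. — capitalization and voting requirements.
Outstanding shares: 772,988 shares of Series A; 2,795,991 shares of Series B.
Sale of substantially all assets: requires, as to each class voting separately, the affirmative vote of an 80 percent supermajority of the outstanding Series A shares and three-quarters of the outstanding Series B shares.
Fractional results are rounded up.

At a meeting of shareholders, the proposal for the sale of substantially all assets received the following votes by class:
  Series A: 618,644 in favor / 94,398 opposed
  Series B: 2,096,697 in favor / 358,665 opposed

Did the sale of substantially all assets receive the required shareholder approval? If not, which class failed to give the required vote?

Not approved — the Series B shares did not give the required vote.

Series A: 4/5 of 772988 = 618390.40, rounded up to 618391; 618,391 required, 618,644 in favor — approved.
Series B: 3/4 of 2795991 = 2096993.25, rounded up to 2096994; 2,096,994 required, 2,096,697 in favor — not approved.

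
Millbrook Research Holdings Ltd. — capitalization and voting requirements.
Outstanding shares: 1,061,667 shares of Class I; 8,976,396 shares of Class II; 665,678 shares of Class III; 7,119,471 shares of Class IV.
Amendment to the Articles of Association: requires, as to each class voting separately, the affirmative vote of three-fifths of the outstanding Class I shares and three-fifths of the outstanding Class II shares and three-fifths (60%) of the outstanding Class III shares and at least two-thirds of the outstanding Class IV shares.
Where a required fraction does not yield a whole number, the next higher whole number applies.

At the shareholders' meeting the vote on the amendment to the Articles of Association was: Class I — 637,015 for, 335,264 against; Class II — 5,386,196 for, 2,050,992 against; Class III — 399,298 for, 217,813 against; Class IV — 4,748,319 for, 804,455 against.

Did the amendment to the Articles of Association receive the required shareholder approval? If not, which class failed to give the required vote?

Class I: 3/5 of 1061667 = 637000.20, rounded up to 637001; 637,001 required, 637,015 in favor — approved.
Class II: 3/5 of 8976396 = 5385837.60, rounded up to 5385838; 5,385,838 required, 5,386,196 in favor — approved.
Class III: 3/5 of 665678 = 399406.80, rounded up to 399407; 399,407 required, 399,298 in favor — not approved.
Class IV: 2/3 of 7119471 = 4746314; 4,746,314 required, 4,748,319 in favor — approved.

Not approved — the Class III shares did not give the required vote.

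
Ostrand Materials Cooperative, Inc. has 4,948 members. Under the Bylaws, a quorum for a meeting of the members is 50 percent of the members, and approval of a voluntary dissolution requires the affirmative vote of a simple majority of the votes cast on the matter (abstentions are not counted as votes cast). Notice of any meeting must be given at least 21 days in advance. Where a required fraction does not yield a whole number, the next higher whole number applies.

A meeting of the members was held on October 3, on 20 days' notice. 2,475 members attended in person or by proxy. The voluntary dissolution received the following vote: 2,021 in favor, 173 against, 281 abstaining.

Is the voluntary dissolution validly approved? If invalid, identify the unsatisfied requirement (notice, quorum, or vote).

Notice: 20 days given; 21 required. Not satisfied.
Quorum: 50% of 4,948 = 2,474; 2,475 present. Satisfied.
Vote: requires a majority of the votes cast (2,475 − 281 abstaining = 2,194); a majority of 2194 is 1098, so 1,098 needed; 2,021 in favor. Satisfied.

Invalid — notice requirement not satisfied.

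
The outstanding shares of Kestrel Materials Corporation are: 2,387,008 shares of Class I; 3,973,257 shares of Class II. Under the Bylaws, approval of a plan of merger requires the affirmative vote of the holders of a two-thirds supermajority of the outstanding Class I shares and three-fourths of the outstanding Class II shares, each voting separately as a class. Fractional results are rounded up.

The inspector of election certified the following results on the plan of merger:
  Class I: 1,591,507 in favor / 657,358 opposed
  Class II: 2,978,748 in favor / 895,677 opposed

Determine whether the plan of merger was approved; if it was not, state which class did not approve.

Class I: 2/3 of 2387008 = 1591338.67, rounded up to 1591339; 1,591,339 required, 1,591,507 in favor — approved.
Class II: 3/4 of 3973257 = 2979942.75, rounded up to 2979943; 2,979,943 required, 2,978,748 in favor — not approved.

Not approved — the Class II shares did not give the required vote.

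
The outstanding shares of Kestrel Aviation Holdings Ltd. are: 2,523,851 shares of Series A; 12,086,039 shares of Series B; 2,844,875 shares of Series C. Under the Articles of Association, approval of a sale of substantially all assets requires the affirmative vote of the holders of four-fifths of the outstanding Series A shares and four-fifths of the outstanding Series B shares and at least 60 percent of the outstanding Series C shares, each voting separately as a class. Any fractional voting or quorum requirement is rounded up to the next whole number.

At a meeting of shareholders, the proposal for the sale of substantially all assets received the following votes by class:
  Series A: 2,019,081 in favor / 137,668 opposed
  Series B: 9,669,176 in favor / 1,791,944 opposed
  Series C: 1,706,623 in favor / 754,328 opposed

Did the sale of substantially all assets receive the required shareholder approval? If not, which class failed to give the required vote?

Not approved — the Series C shares did not give the required vote.

Series A: 4/5 of 2523851 = 2019080.80, rounded up to 2019081; 2,019,081 required, 2,019,081 in favor — approved.
Series B: 4/5 of 12086039 = 9668831.20, rounded up to 9668832; 9,668,832 required, 9,669,176 in favor — approved.
Series C: 3/5 of 2844875 = 1706925; 1,706,925 required, 1,706,623 in favor — not approved.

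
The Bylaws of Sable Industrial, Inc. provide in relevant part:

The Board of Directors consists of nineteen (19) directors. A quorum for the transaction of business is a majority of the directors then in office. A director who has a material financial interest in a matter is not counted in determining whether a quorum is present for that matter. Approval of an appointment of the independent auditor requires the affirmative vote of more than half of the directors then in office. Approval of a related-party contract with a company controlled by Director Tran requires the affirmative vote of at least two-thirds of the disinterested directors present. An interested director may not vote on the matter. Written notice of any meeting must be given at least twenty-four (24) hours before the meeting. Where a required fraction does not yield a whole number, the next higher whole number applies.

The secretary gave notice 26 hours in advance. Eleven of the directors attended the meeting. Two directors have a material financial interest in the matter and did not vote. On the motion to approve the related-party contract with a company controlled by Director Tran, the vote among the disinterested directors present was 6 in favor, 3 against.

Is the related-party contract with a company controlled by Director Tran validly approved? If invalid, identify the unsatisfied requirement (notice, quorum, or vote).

Notice: 26 hours given; 24 required (26 ≥ 24). Satisfied.
Quorum: 11 present, but the 2 interested directors do not count, leaving 9. Quorum is 10. Not satisfied.
Vote: the related-party contract with a company controlled by Director Tran requires two-thirds of the disinterested directors present (11 − 2 = 9). 2/3 of 9 = 6, so 6 affirmative votes are needed; 6 voted in favor. Satisfied. (Moot — without a quorum no business can be validly transacted.)

Invalid — quorum requirement not satisfied.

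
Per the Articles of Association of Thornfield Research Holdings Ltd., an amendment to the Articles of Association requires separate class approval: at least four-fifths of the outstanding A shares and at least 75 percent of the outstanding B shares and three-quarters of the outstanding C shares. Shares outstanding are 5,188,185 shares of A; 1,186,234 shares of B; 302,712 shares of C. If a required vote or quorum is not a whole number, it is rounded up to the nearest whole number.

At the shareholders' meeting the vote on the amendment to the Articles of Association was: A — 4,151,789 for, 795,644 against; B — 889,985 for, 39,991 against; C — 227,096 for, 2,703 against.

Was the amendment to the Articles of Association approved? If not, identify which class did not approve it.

A: 4/5 of 5188185 = 4150548; 4,150,548 required, 4,151,789 in favor — approved.
B: 3/4 of 1186234 = 889675.50, rounded up to 889676; 889,676 required, 889,985 in favor — approved.
C: 3/4 of 302712 = 227034; 227,034 required, 227,096 in favor — approved.

Approved — every class gave the required vote.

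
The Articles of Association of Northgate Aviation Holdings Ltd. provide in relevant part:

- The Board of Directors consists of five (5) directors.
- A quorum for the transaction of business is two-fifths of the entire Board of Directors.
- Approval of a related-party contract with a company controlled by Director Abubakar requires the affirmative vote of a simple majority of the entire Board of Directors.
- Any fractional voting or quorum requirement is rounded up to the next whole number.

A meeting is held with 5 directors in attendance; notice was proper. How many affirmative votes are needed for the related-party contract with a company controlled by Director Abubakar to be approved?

The related-party contract with a company controlled by Director Abubakar requires a majority of the entire Board of Directors (5).
A majority of 5 is 3.

3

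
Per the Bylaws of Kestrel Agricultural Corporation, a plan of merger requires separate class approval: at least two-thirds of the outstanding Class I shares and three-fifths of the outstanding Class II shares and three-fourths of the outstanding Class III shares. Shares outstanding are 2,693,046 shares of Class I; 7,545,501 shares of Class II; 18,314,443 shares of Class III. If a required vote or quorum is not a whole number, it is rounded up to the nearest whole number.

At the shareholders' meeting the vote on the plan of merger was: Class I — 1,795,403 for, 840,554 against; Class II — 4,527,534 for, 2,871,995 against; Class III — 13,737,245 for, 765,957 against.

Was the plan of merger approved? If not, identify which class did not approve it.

Class I: 2/3 of 2693046 = 1795364; 1,795,364 required, 1,795,403 in favor — approved.
Class II: 3/5 of 7545501 = 4527300.60, rounded up to 4527301; 4,527,301 required, 4,527,534 in favor — approved.
Class III: 3/4 of 18314443 = 13735832.25, rounded up to 13735833; 13,735,833 required, 13,737,245 in favor — approved.

Approved — every class gave the required vote.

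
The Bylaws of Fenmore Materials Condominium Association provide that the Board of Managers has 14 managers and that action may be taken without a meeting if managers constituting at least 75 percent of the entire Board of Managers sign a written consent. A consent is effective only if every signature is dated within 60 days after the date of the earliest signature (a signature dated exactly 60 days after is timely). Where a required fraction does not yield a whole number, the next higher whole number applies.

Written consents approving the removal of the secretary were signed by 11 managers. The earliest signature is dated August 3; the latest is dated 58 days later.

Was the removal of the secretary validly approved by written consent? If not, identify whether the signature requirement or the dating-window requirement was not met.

Signatures required: at least 75 percent of 14 — 3/4 of 14 = 10.50, rounded up to 11, so 11 needed; 11 signed. Sufficient.
Dating window: the latest signature is 58 days after the earliest; the limit is 60 days. Within the window.

Effective — both the signature and dating-window requirements are satisfied.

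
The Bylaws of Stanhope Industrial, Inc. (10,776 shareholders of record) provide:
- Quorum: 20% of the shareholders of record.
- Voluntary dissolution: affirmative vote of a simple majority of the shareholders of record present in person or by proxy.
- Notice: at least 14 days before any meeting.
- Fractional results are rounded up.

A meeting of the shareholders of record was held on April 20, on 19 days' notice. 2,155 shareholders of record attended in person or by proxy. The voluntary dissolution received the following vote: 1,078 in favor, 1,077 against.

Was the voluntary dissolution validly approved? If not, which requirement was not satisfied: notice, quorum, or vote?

Notice: 19 days given; 14 required. Satisfied.
Quorum: 20% of 10,776 = 2,155.20, rounded up to 2,156; 2,155 present. Not satisfied.
Vote: requires a majority of those present (2,155); a majority of 2155 is 1078, so 1,078 needed; 1,078 in favor. Satisfied.

Invalid — quorum requirement not satisfied.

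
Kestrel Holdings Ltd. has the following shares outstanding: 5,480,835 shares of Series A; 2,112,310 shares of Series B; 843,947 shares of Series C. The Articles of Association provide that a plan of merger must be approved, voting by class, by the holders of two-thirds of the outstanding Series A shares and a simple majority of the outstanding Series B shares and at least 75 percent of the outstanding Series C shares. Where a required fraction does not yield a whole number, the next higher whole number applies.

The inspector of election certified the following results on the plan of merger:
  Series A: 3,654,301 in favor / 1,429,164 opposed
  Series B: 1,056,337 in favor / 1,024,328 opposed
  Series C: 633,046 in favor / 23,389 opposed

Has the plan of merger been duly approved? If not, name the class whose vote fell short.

Series A: 2/3 of 5480835 = 3653890; 3,653,890 required, 3,654,301 in favor — approved.
Series B: a majority of 2112310 is 1056156; 1,056,156 required, 1,056,337 in favor — approved.
Series C: 3/4 of 843947 = 632960.25, rounded up to 632961; 632,961 required, 633,046 in favor — approved.

Approved — every class gave the required vote.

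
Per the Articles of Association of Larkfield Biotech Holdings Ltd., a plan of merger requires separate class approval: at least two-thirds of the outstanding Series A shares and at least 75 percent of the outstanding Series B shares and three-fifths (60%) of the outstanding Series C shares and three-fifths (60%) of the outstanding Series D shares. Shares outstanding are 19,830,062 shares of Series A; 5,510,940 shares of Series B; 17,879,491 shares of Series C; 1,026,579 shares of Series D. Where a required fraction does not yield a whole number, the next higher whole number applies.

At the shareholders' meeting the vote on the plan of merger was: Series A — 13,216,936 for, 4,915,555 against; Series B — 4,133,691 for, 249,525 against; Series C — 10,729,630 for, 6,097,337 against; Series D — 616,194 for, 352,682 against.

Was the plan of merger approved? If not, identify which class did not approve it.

Not approved — the Series A shares did not give the required vote.

Series A: 2/3 of 19830062 = 13220041.33, rounded up to 13220042; 13,220,042 required, 13,216,936 in favor — not approved.
Series B: 3/4 of 5510940 = 4133205; 4,133,205 required, 4,133,691 in favor — approved.
Series C: 3/5 of 17879491 = 10727694.60, rounded up to 10727695; 10,727,695 required, 10,729,630 in favor — approved.
Series D: 3/5 of 1026579 = 615947.40, rounded up to 615948; 615,948 required, 616,194 in favor — approved.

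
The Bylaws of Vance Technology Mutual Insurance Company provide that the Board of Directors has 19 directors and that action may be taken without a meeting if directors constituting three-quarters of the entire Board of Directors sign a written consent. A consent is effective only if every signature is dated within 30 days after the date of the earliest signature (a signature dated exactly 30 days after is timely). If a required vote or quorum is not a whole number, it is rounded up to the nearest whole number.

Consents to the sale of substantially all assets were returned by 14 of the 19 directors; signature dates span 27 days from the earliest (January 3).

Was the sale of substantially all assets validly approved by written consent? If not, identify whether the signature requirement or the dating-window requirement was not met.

Not effective — insufficient signatures.

Signatures required: three-quarters of 19 — 3/4 of 19 = 14.25, rounded up to 15, so 15 needed; 14 signed. Insufficient.
Dating window: the latest signature is 27 days after the earliest; the limit is 30 days. Within the window.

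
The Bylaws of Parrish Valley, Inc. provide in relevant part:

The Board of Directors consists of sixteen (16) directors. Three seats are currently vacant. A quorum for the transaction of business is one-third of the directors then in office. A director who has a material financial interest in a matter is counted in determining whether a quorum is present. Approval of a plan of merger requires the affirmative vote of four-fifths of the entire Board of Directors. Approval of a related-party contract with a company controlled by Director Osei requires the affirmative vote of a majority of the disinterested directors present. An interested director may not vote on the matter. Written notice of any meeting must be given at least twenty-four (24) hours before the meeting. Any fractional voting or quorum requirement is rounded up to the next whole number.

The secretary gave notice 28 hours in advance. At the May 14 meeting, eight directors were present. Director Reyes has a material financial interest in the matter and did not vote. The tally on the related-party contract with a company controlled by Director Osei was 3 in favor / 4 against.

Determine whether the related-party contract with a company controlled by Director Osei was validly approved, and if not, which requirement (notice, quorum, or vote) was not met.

Invalid — vote requirement not satisfied.

Notice: 28 hours given; 24 required (28 ≥ 24). Satisfied.
Quorum: 8 present (interested directors count toward quorum); quorum is 5. Satisfied.
Vote: the related-party contract with a company controlled by Director Osei requires a majority of the disinterested directors present (8 − 1 = 7). A majority of 7 is 4, so 4 affirmative votes are needed; 3 voted in favor. Not satisfied.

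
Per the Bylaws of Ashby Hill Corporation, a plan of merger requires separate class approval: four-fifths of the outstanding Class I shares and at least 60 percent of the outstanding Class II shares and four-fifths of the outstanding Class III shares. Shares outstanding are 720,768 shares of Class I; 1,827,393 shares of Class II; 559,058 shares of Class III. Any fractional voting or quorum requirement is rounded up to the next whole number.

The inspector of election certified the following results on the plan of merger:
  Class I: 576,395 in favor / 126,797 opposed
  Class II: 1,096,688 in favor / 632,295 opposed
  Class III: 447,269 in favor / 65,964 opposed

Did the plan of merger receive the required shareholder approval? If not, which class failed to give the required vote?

Class I: 4/5 of 720768 = 576614.40, rounded up to 576615; 576,615 required, 576,395 in favor — not approved.
Class II: 3/5 of 1827393 = 1096435.80, rounded up to 1096436; 1,096,436 required, 1,096,688 in favor — approved.
Class III: 4/5 of 559058 = 447246.40, rounded up to 447247; 447,247 required, 447,269 in favor — approved.

Not approved — the Class I shares did not give the required vote.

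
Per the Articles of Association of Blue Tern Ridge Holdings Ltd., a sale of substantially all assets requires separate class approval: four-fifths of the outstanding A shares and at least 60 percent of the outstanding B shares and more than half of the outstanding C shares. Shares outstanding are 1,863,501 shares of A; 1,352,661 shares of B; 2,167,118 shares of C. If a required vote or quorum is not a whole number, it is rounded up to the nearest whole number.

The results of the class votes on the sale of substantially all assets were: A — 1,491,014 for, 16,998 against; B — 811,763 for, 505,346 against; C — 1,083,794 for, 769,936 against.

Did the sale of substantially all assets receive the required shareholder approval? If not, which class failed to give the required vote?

Approved — every class gave the required vote.

A: 4/5 of 1863501 = 1490800.80, rounded up to 1490801; 1,490,801 required, 1,491,014 in favor — approved.
B: 3/5 of 1352661 = 811596.60, rounded up to 811597; 811,597 required, 811,763 in favor — approved.
C: a majority of 2167118 is 1083560; 1,083,560 required, 1,083,794 in favor — approved.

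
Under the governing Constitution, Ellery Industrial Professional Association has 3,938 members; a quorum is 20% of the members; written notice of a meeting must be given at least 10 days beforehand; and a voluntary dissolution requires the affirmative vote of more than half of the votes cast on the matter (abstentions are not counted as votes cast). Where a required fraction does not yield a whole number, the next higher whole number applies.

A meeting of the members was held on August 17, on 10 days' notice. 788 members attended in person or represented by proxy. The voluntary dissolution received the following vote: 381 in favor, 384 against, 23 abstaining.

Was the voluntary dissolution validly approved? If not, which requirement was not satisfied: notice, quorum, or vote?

Notice: 10 days given; 10 required. Satisfied.
Quorum: 20% of 3,938 = 787.60, rounded up to 788; 788 present. Satisfied.
Vote: requires a majority of the votes cast (788 − 23 abstaining = 765); a majority of 765 is 383, so 383 needed; 381 in favor. Not satisfied.

Invalid — vote requirement not satisfied.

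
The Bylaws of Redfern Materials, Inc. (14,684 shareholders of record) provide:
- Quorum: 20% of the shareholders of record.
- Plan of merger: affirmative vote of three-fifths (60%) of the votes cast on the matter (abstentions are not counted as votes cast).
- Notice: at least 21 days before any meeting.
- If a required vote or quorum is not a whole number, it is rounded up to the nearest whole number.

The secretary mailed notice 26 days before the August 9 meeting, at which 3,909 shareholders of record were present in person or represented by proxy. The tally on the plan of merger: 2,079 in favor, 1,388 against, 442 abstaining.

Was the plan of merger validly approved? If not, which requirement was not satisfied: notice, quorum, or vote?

Notice: 26 days given; 21 required. Satisfied.
Quorum: 20% of 14,684 = 2,936.80, rounded up to 2,937; 3,909 present. Satisfied.
Vote: requires three-fifths of the votes cast (3,909 − 442 abstaining = 3,467); 3/5 of 3467 = 2080.20, rounded up to 2081, so 2,081 needed; 2,079 in favor. Not satisfied.

Invalid — vote requirement not satisfied.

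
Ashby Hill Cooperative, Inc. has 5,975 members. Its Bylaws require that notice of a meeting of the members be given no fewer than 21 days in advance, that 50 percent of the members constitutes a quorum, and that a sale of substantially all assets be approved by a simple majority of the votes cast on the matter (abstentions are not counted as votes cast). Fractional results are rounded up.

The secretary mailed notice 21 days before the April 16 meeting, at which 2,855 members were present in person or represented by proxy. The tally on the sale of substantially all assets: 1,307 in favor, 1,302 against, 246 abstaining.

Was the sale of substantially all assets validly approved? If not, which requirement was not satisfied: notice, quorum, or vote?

Notice: 21 days given; 21 required. Satisfied.
Quorum: 50% of 5,975 = 2,987.50, rounded up to 2,988; 2,855 present. Not satisfied.
Vote: requires a majority of the votes cast (2,855 − 246 abstaining = 2,609); a majority of 2609 is 1305, so 1,305 needed; 1,307 in favor. Satisfied.

Invalid — quorum requirement not satisfied.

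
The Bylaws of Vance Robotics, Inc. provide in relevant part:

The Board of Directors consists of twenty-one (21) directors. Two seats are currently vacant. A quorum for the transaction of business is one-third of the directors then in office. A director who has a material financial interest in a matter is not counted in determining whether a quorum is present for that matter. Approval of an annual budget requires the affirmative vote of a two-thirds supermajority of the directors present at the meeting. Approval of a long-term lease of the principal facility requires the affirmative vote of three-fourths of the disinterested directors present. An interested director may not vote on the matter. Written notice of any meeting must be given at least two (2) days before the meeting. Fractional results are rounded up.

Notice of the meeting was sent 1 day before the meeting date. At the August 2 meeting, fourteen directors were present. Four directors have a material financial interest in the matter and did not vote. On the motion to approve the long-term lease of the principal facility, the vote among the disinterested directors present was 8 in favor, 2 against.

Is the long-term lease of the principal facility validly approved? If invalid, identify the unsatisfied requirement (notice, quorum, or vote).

Invalid — notice requirement not satisfied.

Notice: 1 day given; 2 required (1 < 2). Not satisfied.
Quorum: 14 present, but the 4 interested directors do not count, leaving 10. Quorum is 7. Satisfied.
Vote: the long-term lease of the principal facility requires three-fourths of the disinterested directors present (14 − 4 = 10). 3/4 of 10 = 7.50, rounded up to 8, so 8 affirmative votes are needed; 8 voted in favor. Satisfied.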